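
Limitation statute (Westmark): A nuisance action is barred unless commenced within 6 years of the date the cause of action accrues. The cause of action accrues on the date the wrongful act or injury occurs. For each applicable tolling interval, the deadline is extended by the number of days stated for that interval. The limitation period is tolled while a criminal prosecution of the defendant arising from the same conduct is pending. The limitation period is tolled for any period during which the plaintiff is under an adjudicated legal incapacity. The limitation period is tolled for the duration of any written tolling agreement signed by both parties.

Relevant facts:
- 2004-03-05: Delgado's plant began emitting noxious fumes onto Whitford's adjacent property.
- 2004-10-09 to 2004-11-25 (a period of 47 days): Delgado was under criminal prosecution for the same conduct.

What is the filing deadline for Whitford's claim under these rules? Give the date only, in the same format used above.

The cause of action accrued on 2004-03-05, the date of the act.
The untolled deadline — 6 years after 2004-03-05 — is 2010-03-05.
The pending criminal prosecution from 2004-10-09 to 2004-11-25 tolled the period for 47 days, extending the deadline to 2010-04-21.

2010-04-21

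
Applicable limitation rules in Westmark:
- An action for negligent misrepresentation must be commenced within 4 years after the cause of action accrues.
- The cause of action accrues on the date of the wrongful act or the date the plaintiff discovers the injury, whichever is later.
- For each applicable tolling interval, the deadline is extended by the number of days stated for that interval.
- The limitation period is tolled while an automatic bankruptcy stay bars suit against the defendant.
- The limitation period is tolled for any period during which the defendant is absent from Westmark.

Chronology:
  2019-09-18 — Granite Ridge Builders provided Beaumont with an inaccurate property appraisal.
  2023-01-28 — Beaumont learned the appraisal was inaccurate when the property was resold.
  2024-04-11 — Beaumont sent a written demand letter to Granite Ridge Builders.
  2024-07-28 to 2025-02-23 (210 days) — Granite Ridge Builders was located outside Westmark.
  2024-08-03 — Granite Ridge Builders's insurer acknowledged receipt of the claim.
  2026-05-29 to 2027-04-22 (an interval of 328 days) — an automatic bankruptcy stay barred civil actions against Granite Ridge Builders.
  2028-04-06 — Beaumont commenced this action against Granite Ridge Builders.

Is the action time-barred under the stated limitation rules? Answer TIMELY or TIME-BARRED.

TIMELY

The claim accrued on 2023-01-28 — the later of the 2019-09-18 act and the 2023-01-28 discovery.
4 years from 2023-01-28 is 2027-01-28.
Because the defendant's absence from the jurisdiction ran from 2024-07-28 to 2025-02-23, the deadline is extended by 210 days to 2027-08-26.
Because the automatic bankruptcy stay ran from 2026-05-29 to 2027-04-22, the deadline is extended by 328 days to 2028-07-19.
Nothing else in the chronology tolls or restarts the period.
Beaumont filed on 2028-04-06, before the 2028-07-19 deadline, so the action is timely.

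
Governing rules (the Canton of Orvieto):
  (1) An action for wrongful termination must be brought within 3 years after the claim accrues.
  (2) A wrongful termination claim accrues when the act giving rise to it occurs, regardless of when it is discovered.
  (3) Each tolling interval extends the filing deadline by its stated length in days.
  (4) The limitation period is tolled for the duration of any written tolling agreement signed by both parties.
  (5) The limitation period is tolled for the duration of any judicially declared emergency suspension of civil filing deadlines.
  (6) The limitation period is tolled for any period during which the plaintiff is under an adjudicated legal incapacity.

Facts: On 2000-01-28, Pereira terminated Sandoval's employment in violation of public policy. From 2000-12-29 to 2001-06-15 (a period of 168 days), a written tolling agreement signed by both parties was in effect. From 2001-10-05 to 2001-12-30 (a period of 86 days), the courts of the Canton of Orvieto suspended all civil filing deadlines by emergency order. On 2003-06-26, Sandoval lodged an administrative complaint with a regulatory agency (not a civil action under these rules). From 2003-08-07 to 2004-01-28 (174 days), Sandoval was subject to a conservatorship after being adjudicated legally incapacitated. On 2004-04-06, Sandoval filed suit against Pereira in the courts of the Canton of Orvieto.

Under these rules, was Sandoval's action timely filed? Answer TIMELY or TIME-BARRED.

The claim accrued on 2000-01-28, the date of the act.
The untolled deadline — 3 years after 2000-01-28 — is 2003-01-28.
Because the written tolling agreement ran from 2000-12-29 to 2001-06-15, the deadline is extended by 168 days to 2003-07-15.
The emergency suspension of filing deadlines from 2001-10-05 to 2001-12-30 tolled the period for 86 days, extending the deadline to 2003-10-09.
Because the plaintiff's legal incapacity ran from 2003-08-07 to 2004-01-28, the deadline is extended by 174 days to 2004-03-31.
None of the other events listed affects the running of the period under the stated rules.
Sandoval filed on 2004-04-06, after the 2004-03-31 deadline, so the action is time-barred.

TIME-BARRED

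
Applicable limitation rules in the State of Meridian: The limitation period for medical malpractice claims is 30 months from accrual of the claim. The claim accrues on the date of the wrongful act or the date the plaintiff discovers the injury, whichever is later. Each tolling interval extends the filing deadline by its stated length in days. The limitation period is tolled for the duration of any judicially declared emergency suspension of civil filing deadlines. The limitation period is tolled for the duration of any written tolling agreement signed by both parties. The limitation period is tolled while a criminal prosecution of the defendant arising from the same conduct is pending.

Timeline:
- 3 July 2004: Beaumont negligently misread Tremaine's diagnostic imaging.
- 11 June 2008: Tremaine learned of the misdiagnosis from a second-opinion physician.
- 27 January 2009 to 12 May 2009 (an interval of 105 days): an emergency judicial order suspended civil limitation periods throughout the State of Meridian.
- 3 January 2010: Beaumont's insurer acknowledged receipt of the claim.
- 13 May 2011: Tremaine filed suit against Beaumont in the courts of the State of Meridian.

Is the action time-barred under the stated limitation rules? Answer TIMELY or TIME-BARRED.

TIME-BARRED

The claim accrued on 11 June 2008 — the later of the 3 July 2004 act and the 11 June 2008 discovery.
The untolled deadline — 30 months after 11 June 2008 — is 11 December 2010.
The emergency suspension of filing deadlines from 27 January 2009 to 12 May 2009 tolled the period for 105 days, extending the deadline to 26 March 2011.
Nothing else in the chronology tolls or restarts the period.
Tremaine filed on 13 May 2011, after the 26 March 2011 deadline, so the action is time-barred.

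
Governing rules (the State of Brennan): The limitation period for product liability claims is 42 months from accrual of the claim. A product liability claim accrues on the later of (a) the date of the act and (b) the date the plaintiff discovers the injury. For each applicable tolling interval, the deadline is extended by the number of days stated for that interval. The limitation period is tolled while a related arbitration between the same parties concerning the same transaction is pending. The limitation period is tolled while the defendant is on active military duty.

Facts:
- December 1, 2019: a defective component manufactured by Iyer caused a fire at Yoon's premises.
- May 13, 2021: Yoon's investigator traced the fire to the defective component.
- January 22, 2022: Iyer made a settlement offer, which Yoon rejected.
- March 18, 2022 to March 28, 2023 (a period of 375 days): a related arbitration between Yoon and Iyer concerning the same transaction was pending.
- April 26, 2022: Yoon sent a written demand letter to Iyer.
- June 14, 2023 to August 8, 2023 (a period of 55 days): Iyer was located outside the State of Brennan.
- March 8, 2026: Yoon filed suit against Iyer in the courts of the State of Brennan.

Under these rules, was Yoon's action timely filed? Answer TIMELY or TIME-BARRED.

TIME-BARRED

The claim accrued on May 13, 2021 — the later of the December 1, 2019 act and the May 13, 2021 discovery.
42 months from May 13, 2021 is November 13, 2024.
The pending related arbitration from March 18, 2022 to March 28, 2023 tolled the period for 375 days, extending the deadline to November 23, 2025.
No stated provision tolls the period for the defendant's absence, so the interval from June 14, 2023 to August 8, 2023 has no effect on the deadline.
Nothing else in the chronology tolls or restarts the period.
Filing on March 8, 2026 missed the November 23, 2025 deadline — the action is time-barred.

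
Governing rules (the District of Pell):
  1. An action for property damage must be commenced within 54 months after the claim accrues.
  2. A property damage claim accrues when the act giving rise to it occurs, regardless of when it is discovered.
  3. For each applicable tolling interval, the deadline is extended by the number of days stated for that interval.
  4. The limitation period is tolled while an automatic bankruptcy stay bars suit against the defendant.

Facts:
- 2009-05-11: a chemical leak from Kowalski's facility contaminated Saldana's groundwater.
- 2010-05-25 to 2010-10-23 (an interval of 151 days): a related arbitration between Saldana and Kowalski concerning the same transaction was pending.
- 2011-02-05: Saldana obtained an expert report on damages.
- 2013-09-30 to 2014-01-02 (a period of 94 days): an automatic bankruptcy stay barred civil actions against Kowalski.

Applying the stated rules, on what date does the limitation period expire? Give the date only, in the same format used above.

2014-02-13

The limitation period began to run on 2009-05-11.
The untolled deadline — 54 months after 2009-05-11 — is 2013-11-11.
The automatic bankruptcy stay from 2013-09-30 to 2014-01-02 tolled the period for 94 days, extending the deadline to 2014-02-13.
The pending related arbitration from 2010-05-25 to 2010-10-23 does not toll the period, because no stated rule makes a pending arbitration a tolling event.
Nothing else in the chronology tolls or restarts the period.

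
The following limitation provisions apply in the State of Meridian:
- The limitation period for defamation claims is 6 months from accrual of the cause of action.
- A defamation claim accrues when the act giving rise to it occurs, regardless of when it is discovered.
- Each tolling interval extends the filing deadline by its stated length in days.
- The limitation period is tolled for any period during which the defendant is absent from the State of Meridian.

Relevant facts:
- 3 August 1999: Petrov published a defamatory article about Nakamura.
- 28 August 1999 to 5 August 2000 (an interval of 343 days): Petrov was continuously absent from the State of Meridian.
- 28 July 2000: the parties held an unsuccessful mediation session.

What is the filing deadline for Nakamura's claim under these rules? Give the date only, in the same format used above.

11 January 2001

The cause of action accrued on 3 August 1999, the date of the act.
Adding the 6 months base period to 3 August 1999 gives a deadline of 3 February 2000, before any tolling.
Because the defendant's absence from the jurisdiction ran from 28 August 1999 to 5 August 2000, the deadline is extended by 343 days to 11 January 2001.
Nothing else in the chronology tolls or restarts the period.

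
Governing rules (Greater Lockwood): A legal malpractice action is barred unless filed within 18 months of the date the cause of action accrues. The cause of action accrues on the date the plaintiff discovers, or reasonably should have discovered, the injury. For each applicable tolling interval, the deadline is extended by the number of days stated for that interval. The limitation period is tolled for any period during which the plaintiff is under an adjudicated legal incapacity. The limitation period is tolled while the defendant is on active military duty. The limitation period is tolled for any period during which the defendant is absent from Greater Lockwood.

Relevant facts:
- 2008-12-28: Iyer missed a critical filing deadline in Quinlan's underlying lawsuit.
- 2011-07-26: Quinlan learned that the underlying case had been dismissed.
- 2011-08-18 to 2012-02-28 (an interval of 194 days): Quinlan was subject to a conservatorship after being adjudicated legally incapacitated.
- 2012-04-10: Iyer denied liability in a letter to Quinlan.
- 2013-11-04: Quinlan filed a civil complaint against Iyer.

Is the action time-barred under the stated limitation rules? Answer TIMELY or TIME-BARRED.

TIME-BARRED

Under the discovery rule, the claim accrued on 2011-07-26, when Quinlan discovered the injury — not on the 2008-12-28 date of the underlying act.
18 months from 2011-07-26 is 2013-01-26.
Because the plaintiff's legal incapacity ran from 2011-08-18 to 2012-02-28, the deadline is extended by 194 days to 2013-08-08.
None of the other events listed affects the running of the period under the stated rules.
Quinlan filed on 2013-11-04, after the 2013-08-08 deadline, so the action is time-barred.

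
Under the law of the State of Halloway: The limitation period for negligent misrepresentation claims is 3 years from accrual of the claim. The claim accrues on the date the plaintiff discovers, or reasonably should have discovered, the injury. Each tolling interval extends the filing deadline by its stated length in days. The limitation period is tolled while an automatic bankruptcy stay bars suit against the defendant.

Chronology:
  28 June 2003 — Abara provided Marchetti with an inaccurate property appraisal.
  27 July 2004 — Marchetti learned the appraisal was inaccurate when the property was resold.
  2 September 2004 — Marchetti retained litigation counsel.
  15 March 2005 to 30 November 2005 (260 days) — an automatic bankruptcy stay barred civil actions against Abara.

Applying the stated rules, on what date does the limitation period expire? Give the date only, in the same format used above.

12 April 2008

Under the discovery rule, the claim accrued on 27 July 2004, when Marchetti discovered the injury — not on the 28 June 2003 date of the underlying act.
3 years from 27 July 2004 is 27 July 2007.
The automatic bankruptcy stay from 15 March 2005 to 30 November 2005 tolled the period for 260 days, extending the deadline to 12 April 2008.
None of the other events listed affects the running of the period under the stated rules.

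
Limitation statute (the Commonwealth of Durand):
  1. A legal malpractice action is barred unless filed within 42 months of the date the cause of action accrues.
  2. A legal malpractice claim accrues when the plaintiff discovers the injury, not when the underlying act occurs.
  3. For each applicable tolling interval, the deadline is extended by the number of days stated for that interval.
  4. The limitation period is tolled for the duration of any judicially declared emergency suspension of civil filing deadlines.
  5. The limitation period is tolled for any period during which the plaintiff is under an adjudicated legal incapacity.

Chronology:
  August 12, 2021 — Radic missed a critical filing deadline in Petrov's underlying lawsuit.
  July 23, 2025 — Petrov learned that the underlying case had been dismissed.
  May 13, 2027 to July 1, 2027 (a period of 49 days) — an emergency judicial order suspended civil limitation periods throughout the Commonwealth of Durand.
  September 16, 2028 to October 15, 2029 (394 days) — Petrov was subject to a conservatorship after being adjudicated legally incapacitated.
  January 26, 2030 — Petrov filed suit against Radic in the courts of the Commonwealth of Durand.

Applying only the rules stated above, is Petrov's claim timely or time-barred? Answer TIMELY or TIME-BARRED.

TIMELY

Accrual is tied to discovery, so the period began on July 23, 2025 rather than on August 12, 2021 when the act occurred.
Adding the 42 months base period to July 23, 2025 gives a deadline of January 23, 2029, before any tolling.
The emergency suspension of filing deadlines from May 13, 2027 to July 1, 2027 tolled the period for 49 days, extending the deadline to March 13, 2029.
The period was tolled for 394 days by the plaintiff's legal incapacity (September 16, 2028 to October 15, 2029), pushing the deadline to April 11, 2030.
The January 26, 2030 filing precedes the April 11, 2030 deadline; the claim is timely.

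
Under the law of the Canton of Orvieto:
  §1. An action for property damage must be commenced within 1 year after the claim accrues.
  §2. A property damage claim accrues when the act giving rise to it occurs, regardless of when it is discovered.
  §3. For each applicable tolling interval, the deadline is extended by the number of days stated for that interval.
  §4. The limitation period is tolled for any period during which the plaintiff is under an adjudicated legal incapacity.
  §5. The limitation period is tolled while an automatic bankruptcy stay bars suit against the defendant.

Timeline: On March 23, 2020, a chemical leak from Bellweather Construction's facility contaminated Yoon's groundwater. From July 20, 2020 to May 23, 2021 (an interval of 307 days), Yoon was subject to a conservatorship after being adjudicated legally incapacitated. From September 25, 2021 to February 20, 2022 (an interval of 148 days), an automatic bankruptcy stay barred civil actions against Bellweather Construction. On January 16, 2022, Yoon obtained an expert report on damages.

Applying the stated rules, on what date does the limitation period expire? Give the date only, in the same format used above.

The claim accrued on March 23, 2020, the date of the act.
Adding the 1 year base period to March 23, 2020 gives a deadline of March 23, 2021, before any tolling.
Because the plaintiff's legal incapacity ran from July 20, 2020 to May 23, 2021, the deadline is extended by 307 days to January 24, 2022.
Because the automatic bankruptcy stay ran from September 25, 2021 to February 20, 2022, the deadline is extended by 148 days to June 21, 2022.
Nothing else in the chronology tolls or restarts the period.

June 21, 2022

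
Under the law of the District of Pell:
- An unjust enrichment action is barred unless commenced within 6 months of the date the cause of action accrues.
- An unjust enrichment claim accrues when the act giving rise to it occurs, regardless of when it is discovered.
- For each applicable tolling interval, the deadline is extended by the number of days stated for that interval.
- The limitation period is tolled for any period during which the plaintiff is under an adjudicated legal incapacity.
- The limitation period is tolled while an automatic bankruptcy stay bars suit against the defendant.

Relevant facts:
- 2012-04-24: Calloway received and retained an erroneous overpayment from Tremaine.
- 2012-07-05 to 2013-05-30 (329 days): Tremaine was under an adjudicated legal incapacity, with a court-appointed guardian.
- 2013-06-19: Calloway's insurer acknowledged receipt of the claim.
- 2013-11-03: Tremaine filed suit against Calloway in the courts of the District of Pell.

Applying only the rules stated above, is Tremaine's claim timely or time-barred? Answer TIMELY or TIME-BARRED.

The claim accrued on 2012-04-24, when the wrongful act occurred.
Adding the 6 months base period to 2012-04-24 gives a deadline of 2012-10-24, before any tolling.
The period was tolled for 329 days by the plaintiff's legal incapacity (2012-07-05 to 2013-05-30), pushing the deadline to 2013-09-18.
None of the other events listed affects the running of the period under the stated rules.
Tremaine filed on 2013-11-03, after the 2013-09-18 deadline, so the action is time-barred.

TIME-BARRED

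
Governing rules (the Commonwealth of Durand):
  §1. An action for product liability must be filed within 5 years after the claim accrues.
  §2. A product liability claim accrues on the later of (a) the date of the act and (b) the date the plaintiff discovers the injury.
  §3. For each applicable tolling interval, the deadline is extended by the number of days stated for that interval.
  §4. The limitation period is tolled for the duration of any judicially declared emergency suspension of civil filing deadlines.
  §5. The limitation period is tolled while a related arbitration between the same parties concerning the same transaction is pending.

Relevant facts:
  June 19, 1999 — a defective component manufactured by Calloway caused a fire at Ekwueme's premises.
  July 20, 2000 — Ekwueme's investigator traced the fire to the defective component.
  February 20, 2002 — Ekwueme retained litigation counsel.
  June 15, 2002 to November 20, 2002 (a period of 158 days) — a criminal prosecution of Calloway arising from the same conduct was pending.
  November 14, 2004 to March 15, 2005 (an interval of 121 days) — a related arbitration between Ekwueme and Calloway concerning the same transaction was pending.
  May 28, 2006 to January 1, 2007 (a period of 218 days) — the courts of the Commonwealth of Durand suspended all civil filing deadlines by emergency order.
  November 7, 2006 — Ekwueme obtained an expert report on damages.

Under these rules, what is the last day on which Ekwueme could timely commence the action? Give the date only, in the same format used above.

November 18, 2005

Taking the later of the act (June 19, 1999) and discovery (July 20, 2000), the claim accrued on July 20, 2000.
Adding the 5 years base period to July 20, 2000 gives a deadline of July 20, 2005, before any tolling.
The pending related arbitration from November 14, 2004 to March 15, 2005 tolled the period for 121 days, extending the deadline to November 18, 2005.
The emergency suspension of filing deadlines starting May 28, 2006 came too late — the period had run on November 18, 2005 — and so does not extend the deadline.
The pending criminal prosecution from June 15, 2002 to November 20, 2002 does not toll the period, because no stated rule makes a criminal prosecution a tolling event.
The other events in the timeline have no effect on the limitation period under the stated rules.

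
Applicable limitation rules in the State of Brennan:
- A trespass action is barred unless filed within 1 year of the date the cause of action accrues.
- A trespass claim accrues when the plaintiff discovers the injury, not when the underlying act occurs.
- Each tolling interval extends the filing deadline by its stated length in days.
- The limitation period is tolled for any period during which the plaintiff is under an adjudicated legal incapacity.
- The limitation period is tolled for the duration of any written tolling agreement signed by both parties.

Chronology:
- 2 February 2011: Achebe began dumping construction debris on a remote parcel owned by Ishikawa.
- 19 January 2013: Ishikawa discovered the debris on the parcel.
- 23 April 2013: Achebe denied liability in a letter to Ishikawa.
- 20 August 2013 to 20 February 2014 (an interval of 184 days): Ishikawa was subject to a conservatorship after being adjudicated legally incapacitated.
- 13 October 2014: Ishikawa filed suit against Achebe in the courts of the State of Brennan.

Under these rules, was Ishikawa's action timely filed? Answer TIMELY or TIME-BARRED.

Accrual is tied to discovery, so the period began on 19 January 2013 rather than on 2 February 2011 when the act occurred.
Adding the 1 year base period to 19 January 2013 gives a deadline of 19 January 2014, before any tolling.
The period was tolled for 184 days by the plaintiff's legal incapacity (20 August 2013 to 20 February 2014), pushing the deadline to 22 July 2014.
None of the other events listed affects the running of the period under the stated rules.
The 13 October 2014 filing falls after the 22 July 2014 deadline; the claim is time-barred.

TIME-BARRED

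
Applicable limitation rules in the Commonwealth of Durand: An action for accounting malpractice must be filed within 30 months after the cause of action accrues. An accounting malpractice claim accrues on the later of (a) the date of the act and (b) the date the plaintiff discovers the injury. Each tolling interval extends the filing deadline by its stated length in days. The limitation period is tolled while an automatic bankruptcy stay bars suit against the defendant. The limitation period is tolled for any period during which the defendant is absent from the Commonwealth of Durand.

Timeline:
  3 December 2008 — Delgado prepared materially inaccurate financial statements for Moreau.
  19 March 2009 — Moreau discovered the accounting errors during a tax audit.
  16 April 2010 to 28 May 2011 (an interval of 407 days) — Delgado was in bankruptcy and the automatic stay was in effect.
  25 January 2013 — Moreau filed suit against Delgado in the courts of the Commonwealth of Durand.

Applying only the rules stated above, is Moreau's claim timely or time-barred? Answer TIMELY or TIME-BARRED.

Because discovery on 19 March 2009 post-dates the 3 December 2008 act, accrual under the later-of rule falls on 19 March 2009.
Adding the 30 months base period to 19 March 2009 gives a deadline of 19 September 2011, before any tolling.
Because the automatic bankruptcy stay ran from 16 April 2010 to 28 May 2011, the deadline is extended by 407 days to 30 October 2012.
The 25 January 2013 filing falls after the 30 October 2012 deadline; the claim is time-barred.

TIME-BARRED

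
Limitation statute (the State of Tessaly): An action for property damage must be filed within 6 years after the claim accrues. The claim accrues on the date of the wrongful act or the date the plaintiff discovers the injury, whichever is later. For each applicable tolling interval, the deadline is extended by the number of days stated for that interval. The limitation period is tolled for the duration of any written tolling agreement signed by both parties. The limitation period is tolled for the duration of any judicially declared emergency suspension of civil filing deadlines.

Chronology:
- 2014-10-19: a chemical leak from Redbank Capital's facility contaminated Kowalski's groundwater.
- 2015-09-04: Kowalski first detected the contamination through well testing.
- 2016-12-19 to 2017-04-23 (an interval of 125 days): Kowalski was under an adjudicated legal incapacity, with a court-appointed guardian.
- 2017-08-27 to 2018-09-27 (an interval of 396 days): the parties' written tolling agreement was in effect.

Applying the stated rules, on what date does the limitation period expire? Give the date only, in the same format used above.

2022-10-05

The claim accrued on 2015-09-04 — the later of the 2014-10-19 act and the 2015-09-04 discovery.
Adding the 6 years base period to 2015-09-04 gives a deadline of 2021-09-04, before any tolling.
Because the written tolling agreement ran from 2017-08-27 to 2018-09-27, the deadline is extended by 396 days to 2022-10-05.
The plaintiff's legal incapacity from 2016-12-19 to 2017-04-23 does not toll the period, because no stated rule makes the plaintiff's incapacity a tolling event.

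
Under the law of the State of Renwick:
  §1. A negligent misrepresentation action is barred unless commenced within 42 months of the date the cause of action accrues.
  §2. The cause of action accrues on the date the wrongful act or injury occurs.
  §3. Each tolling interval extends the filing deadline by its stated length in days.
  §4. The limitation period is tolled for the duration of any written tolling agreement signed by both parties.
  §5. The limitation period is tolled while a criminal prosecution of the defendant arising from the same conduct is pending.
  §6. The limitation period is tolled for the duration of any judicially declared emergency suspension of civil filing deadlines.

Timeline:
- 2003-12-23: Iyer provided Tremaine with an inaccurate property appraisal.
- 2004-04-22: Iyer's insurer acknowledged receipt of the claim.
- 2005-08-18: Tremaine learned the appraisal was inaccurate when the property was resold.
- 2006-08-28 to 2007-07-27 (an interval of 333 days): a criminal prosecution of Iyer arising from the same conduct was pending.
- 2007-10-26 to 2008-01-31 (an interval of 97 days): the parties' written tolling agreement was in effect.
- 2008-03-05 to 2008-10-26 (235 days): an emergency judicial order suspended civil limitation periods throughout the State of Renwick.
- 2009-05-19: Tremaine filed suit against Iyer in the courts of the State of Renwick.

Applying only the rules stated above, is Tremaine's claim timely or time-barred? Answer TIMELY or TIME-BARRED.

TIME-BARRED

Accrual is governed by the date of the act, so the period began to run on 2003-12-23; the later discovery on 2005-08-18 is irrelevant under the stated rule.
Adding the 42 months base period to 2003-12-23 gives a deadline of 2007-06-23, before any tolling.
The period was tolled for 333 days by the pending criminal prosecution (2006-08-28 to 2007-07-27), pushing the deadline to 2008-05-21.
Because the written tolling agreement ran from 2007-10-26 to 2008-01-31, the deadline is extended by 97 days to 2008-08-26.
The emergency suspension of filing deadlines from 2008-03-05 to 2008-10-26 tolled the period for 235 days, extending the deadline to 2009-04-18.
None of the other events listed affects the running of the period under the stated rules.
Tremaine filed on 2009-05-19, after the 2009-04-18 deadline, so the action is time-barred.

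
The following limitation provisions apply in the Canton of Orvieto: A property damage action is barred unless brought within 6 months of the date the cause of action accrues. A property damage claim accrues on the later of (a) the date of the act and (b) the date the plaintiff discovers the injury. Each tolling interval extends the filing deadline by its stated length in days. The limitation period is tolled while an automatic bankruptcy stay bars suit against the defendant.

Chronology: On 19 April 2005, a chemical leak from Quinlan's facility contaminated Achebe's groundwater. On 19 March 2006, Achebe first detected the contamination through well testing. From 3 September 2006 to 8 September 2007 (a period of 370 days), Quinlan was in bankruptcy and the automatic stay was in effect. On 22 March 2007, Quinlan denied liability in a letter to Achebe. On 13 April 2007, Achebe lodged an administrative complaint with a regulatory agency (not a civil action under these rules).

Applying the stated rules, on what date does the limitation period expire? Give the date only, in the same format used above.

24 September 2007

Taking the later of the act (19 April 2005) and discovery (19 March 2006), the claim accrued on 19 March 2006.
Adding the 6 months base period to 19 March 2006 gives a deadline of 19 September 2006, before any tolling.
The period was tolled for 370 days by the automatic bankruptcy stay (3 September 2006 to 8 September 2007), pushing the deadline to 24 September 2007.
The other events in the timeline have no effect on the limitation period under the stated rules.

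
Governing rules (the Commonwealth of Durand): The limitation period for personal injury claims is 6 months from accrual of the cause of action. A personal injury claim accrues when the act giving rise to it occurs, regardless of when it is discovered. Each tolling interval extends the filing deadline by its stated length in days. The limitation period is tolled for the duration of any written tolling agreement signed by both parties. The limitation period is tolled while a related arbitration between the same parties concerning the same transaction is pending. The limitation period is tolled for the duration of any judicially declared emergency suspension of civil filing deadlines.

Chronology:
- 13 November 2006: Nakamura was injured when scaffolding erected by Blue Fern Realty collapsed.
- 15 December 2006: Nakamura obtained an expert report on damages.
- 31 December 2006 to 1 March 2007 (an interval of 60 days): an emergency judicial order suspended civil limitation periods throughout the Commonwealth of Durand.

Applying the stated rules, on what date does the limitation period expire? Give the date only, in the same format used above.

12 July 2007

The claim accrued on 13 November 2006, when the wrongful act occurred.
Adding the 6 months base period to 13 November 2006 gives a deadline of 13 May 2007, before any tolling.
The emergency suspension of filing deadlines from 31 December 2006 to 1 March 2007 tolled the period for 60 days, extending the deadline to 12 July 2007.
None of the other events listed affects the running of the period under the stated rules.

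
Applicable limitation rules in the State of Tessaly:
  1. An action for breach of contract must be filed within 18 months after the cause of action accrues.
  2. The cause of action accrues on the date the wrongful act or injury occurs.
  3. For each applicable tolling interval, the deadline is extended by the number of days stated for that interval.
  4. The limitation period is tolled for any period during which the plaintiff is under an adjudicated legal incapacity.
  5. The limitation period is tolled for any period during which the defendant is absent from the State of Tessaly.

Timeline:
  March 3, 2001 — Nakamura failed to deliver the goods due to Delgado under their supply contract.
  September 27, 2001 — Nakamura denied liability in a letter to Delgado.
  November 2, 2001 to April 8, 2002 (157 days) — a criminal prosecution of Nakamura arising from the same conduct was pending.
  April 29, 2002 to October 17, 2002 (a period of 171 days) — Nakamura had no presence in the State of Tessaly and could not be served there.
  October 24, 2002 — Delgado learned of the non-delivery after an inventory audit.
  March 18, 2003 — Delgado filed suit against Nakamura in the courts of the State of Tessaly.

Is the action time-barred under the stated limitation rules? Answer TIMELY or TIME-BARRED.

TIME-BARRED

Accrual is governed by the date of the act, so the period began to run on March 3, 2001; the later discovery on October 24, 2002 is irrelevant under the stated rule.
The untolled deadline — 18 months after March 3, 2001 — is September 3, 2002.
The period was tolled for 171 days by the defendant's absence from the jurisdiction (April 29, 2002 to October 17, 2002), pushing the deadline to February 21, 2003.
No stated provision tolls the period for a criminal prosecution, so the interval from November 2, 2001 to April 8, 2002 has no effect on the deadline.
None of the other events listed affects the running of the period under the stated rules.
Filing on March 18, 2003 missed the February 21, 2003 deadline — the action is time-barred.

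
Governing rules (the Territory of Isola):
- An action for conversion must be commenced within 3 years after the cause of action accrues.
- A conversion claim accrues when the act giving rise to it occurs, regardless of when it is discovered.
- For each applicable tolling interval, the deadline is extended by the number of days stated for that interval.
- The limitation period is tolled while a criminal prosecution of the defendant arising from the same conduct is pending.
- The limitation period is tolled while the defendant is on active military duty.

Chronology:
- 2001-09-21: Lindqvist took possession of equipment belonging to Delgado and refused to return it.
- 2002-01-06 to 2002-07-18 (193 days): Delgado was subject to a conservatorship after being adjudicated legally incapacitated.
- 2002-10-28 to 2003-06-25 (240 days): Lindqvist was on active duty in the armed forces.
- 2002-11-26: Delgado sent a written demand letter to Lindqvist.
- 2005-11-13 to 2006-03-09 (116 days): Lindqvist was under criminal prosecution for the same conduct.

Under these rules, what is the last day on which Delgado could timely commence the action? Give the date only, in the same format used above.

2005-05-19

The cause of action accrued on 2001-09-21, the date of the act.
The untolled deadline — 3 years after 2001-09-21 — is 2004-09-21.
The period was tolled for 240 days by the defendant's active military service (2002-10-28 to 2003-06-25), pushing the deadline to 2005-05-19.
The pending criminal prosecution from 2005-11-13 to 2006-03-09 began after the period had already run on 2005-05-19, so it has no tolling effect.
Although the plaintiff's incapacity ran from 2002-01-06 to 2002-07-18, the stated rules do not make that a tolling event, so it is disregarded.
The other events in the timeline have no effect on the limitation period under the stated rules.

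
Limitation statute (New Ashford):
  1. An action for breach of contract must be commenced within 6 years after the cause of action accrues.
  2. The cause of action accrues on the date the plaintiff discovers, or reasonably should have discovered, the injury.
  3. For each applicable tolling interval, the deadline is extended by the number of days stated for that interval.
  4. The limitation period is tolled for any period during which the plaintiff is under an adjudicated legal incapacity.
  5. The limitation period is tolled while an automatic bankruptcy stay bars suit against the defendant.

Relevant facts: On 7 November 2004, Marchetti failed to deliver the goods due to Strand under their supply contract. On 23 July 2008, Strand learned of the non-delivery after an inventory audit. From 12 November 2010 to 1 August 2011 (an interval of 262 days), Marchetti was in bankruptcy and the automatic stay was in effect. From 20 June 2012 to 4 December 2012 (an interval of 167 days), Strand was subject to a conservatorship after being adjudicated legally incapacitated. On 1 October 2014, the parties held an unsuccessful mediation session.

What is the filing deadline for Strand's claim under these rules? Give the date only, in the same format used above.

The claim did not accrue until Strand discovered the injury on 23 July 2008; the 7 November 2004 act date does not start the clock under the stated rule.
Adding the 6 years base period to 23 July 2008 gives a deadline of 23 July 2014, before any tolling.
The period was tolled for 262 days by the automatic bankruptcy stay (12 November 2010 to 1 August 2011), pushing the deadline to 11 April 2015.
The plaintiff's legal incapacity from 20 June 2012 to 4 December 2012 tolled the period for 167 days, extending the deadline to 25 September 2015.
Nothing else in the chronology tolls or restarts the period.

25 September 2015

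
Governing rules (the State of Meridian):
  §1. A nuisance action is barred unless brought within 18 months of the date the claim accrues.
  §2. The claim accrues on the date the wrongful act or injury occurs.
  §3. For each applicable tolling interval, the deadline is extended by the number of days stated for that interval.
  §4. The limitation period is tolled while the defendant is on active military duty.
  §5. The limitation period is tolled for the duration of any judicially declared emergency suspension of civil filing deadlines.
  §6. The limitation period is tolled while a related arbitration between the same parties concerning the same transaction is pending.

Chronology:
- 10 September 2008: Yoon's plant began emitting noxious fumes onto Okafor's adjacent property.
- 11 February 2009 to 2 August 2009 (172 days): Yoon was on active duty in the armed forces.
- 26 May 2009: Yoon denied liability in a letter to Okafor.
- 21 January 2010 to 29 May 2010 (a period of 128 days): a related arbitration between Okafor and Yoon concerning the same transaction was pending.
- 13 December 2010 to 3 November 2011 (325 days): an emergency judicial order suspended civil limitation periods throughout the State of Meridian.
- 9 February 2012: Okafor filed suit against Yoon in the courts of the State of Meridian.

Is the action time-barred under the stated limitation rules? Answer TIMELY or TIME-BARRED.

TIME-BARRED

The claim accrued on 10 September 2008, when the wrongful act occurred.
18 months from 10 September 2008 is 10 March 2010.
The period was tolled for 172 days by the defendant's active military service (11 February 2009 to 2 August 2009), pushing the deadline to 29 August 2010.
The period was tolled for 128 days by the pending related arbitration (21 January 2010 to 29 May 2010), pushing the deadline to 4 January 2011.
The emergency suspension of filing deadlines from 13 December 2010 to 3 November 2011 tolled the period for 325 days, extending the deadline to 25 November 2011.
None of the other events listed affects the running of the period under the stated rules.
Okafor filed on 9 February 2012, after the 25 November 2011 deadline, so the action is time-barred.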